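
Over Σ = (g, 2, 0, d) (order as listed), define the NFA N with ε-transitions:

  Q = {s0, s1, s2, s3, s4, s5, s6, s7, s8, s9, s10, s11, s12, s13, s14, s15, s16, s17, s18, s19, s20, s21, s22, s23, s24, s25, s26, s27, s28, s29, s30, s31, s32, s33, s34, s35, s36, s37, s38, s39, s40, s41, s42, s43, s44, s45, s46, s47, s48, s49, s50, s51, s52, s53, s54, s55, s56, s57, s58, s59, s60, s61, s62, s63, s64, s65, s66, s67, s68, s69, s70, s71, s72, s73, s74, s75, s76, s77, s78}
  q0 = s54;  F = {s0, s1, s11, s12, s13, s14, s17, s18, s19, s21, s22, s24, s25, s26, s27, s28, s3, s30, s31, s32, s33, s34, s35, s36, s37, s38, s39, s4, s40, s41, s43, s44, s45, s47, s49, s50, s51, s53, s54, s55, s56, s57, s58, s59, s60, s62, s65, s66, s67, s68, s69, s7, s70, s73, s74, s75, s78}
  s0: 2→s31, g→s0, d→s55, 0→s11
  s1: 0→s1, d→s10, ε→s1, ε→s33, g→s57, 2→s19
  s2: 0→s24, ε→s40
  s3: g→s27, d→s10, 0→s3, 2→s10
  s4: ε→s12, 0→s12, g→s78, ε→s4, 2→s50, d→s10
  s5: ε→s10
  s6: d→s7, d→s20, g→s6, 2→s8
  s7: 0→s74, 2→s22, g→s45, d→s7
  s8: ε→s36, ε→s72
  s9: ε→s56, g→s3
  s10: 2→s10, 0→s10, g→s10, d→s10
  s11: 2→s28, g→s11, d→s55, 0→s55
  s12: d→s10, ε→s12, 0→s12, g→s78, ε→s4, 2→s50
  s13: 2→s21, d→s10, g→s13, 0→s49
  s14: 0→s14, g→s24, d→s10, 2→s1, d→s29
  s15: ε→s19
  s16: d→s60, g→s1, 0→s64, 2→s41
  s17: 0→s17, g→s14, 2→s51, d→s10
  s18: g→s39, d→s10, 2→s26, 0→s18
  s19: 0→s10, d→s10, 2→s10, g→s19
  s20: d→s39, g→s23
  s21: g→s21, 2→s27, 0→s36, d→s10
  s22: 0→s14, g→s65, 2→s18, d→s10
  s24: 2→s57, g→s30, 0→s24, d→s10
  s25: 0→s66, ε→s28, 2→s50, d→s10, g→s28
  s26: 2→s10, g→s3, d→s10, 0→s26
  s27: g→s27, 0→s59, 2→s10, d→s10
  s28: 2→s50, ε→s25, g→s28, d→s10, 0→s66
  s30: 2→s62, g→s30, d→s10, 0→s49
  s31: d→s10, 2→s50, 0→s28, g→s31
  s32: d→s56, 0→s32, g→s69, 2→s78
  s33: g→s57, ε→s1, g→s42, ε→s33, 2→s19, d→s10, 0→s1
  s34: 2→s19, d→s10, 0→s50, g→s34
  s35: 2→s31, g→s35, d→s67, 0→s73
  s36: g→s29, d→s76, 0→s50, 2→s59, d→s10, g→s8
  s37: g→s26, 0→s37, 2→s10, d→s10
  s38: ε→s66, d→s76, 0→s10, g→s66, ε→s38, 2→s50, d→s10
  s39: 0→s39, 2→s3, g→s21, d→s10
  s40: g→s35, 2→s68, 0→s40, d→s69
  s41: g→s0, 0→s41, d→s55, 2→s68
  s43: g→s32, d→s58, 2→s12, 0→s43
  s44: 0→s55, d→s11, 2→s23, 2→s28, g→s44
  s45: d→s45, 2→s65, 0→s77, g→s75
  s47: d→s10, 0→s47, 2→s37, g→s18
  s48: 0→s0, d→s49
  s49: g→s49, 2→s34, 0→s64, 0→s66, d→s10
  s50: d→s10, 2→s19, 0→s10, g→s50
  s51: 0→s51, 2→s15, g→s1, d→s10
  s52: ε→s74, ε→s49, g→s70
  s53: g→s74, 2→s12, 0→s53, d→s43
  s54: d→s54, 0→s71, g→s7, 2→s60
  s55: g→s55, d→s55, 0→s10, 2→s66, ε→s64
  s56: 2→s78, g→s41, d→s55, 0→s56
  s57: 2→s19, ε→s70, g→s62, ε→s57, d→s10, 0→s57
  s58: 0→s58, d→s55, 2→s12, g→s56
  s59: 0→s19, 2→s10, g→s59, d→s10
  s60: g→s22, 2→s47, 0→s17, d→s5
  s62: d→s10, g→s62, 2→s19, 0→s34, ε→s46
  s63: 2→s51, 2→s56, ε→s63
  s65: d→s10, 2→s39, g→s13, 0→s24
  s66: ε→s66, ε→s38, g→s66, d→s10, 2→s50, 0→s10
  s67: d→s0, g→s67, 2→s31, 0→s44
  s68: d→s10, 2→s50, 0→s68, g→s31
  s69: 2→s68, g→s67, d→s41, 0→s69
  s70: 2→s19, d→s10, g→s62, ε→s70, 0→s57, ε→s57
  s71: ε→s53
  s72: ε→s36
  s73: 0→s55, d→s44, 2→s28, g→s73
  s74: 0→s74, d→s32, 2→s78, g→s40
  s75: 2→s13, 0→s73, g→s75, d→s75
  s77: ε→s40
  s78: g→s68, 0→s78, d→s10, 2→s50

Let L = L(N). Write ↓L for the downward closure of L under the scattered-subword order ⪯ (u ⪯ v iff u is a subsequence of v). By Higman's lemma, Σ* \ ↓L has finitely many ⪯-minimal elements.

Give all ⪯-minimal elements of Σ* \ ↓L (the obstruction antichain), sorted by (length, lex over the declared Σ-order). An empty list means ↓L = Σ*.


Antichain: [2d, 2222, 0220, 0ddd0, ggg000].

|Q|=79, |F|=57, |δ|=288 (32 ε).
min D↑ (53 st, q0=0, F={9}): 0:g→1,2→2,0→3,d→0 1:g→4,2→5,0→6,d→1 2:g→5,2→7,0→8,d→9 3:g→6,2→10,0→3,d→11 4:g→12,2→13,0→14,d→4 5:g→13,2→15,0→16,d→9 6:g→14,2→17,0→6,d→18 7:g→15,2→19,0→7,d→9 8:g→16,2→20,0→8,d→9 9:g→9,2→9,0→9,d→9 10:g→17,2→21,0→10,d→9 11:g→18,2→10,0→11,d→22 12:g→12,2→23,0→24,d→12 13:g→23,2→25,0→26,d→9 14:g→27,2→28,0→14,d→29 15:g→25,2→30,0→15,d→9 16:g→26,2→31,0→16,d→9 17:g→28,2→21,0→17,d→9 18:g→29,2→17,0→18,d→32 19:g→30,2→9,0→19,d→9 20:g→31,2→33,0→20,d→9 21:g→21,2→33,0→9,d→9 22:g→32,2→10,0→22,d→34 23:g→23,2→35,0→36,d→9 24:g→24,2→37,0→34,d→38 25:g→35,2→39,0→25,d→9 26:g→40,2→41,0→26,d→9 27:g→27,2→42,0→24,d→43 28:g→42,2→21,0→28,d→9 29:g→43,2→28,0→29,d→44 30:g→39,2→9,0→30,d→9 31:g→41,2→33,0→31,d→9 32:g→44,2→17,0→32,d→34 33:g→33,2→9,0→9,d→9 34:g→34,2→45,0→9,d→34 35:g→35,2→46,0→47,d→9 36:g→36,2→48,0→45,d→9 37:g→37,2→21,0→45,d→9 38:g→38,2→37,0→34,d→49 39:g→46,2→9,0→39,d→9 40:g→40,2→50,0→36,d→9 41:g→50,2→33,0→41,d→9 42:g→42,2→21,0→37,d→9 43:g→43,2→42,0→38,d→51 44:g→51,2→28,0→44,d→34 45:g→45,2→21,0→9,d→9 46:g→46,2→9,0→52,d→9 47:g→47,2→52,0→21,d→9 48:g→48,2→33,0→21,d→9 49:g→49,2→37,0→34,d→34 50:g→50,2→33,0→48,d→9 51:g→51,2→42,0→49,d→34 52:g→52,2→9,0→33,d→9 [Hopcroft].
'2d': run [70, 48, 4] end={s10,s29,s5,s76} rej; 2/2 single-dels accept.
'2222': |S_i|=[70, 48, 27, 8, 1] end={s10} rej; 4/4 del acc.
'0220': |S_i|=[70, 61, 29, 4, 1] end={s10} ∉↓L; 4/4 del acc.
'0ddd0': |S_i|=[70, 61, 27, 20, 8, 1] end={s10} ∉↓L; 5/5 deletions ∈↓L.
'ggg000': run [70, 56, 45, 32, 21, 8, 1] end={s10} — reject; 6/6 deletions ∈↓L.
5 obstructions.


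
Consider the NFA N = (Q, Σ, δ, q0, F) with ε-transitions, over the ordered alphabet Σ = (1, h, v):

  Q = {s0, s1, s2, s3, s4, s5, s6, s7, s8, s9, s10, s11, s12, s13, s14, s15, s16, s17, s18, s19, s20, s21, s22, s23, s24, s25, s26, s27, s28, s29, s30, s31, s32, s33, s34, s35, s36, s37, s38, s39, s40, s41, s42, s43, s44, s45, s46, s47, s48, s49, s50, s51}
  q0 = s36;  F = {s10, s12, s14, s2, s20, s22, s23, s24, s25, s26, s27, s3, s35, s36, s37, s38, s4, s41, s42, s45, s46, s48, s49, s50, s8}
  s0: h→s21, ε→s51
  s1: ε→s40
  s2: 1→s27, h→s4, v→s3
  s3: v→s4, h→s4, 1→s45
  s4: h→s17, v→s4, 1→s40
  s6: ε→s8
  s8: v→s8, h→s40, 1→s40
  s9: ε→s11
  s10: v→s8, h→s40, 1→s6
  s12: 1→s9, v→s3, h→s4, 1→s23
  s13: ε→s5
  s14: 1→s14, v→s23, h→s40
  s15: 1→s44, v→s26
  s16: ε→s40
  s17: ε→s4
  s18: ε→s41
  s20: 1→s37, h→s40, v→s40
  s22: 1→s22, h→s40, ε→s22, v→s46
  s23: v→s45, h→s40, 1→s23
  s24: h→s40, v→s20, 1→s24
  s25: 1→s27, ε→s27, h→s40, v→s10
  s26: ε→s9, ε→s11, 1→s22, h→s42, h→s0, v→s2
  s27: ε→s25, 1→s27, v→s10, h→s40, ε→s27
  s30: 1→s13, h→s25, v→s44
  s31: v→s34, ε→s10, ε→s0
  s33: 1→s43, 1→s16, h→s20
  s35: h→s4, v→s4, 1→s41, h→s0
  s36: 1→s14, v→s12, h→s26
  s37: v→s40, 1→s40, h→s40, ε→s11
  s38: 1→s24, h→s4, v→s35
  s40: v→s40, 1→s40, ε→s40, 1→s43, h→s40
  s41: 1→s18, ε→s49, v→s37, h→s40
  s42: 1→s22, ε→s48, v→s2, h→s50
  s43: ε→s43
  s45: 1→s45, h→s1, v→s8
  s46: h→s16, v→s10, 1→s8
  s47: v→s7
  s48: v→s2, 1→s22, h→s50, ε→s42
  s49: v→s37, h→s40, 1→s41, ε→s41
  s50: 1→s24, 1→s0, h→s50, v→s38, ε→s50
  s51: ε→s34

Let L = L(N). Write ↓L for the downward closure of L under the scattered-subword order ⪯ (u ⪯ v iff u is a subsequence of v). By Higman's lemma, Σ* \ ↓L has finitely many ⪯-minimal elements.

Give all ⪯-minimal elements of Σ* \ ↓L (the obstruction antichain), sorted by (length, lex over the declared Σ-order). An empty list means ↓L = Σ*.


|Q|=52, |F|=25, |δ|=119 (25 ε).
min D↑ (23 st, q0=0, F={4}): 0:1→1,h→2,v→3 1:1→1,h→4,v→5 2:1→6,h→7,v→8 3:1→5,h→9,v→10 4:1→4,h→4,v→4 5:1→5,h→4,v→11 6:1→6,h→4,v→12 7:1→6,h→13,v→8 8:1→14,h→9,v→10 9:1→4,h→9,v→9 10:1→11,h→9,v→9 11:1→11,h→4,v→15 12:1→15,h→4,v→16 13:1→17,h→13,v→18 14:1→14,h→4,v→16 15:1→4,h→4,v→15 16:1→15,h→4,v→15 17:1→17,h→4,v→19 18:1→17,h→9,v→20 19:1→21,h→4,v→4 20:1→22,h→9,v→9 21:1→4,h→4,v→4 22:1→22,h→4,v→21 (ε-aug+det+¬).
'1h': run [38, 26, 5] end={s1,s16,s21,s40,s43} — reject; 2/2 deletions ∈↓L.
'vh1': run [38, 31, 10, 2] end={s40,s43} ∉↓L; 3/3 single-dels accept.
'vvv1': run [38, 31, 21, 7, 2] end={s40,s43} ∉↓L; 4/4 deletions ∈↓L.
'h1v11': run [38, 34, 23, 10, 6, 2] end={s40,s43} ∉↓L; 5/5 single-dels accept.
'hhh1vv': |S_i|=[38, 34, 32, 20, 13, 5, 2] end={s40,s43} — reject; 6/6 del acc.
5 words, ⪯-incomp.

Antichain: [1h, vh1, vvv1, h1v11, hhh1vv].


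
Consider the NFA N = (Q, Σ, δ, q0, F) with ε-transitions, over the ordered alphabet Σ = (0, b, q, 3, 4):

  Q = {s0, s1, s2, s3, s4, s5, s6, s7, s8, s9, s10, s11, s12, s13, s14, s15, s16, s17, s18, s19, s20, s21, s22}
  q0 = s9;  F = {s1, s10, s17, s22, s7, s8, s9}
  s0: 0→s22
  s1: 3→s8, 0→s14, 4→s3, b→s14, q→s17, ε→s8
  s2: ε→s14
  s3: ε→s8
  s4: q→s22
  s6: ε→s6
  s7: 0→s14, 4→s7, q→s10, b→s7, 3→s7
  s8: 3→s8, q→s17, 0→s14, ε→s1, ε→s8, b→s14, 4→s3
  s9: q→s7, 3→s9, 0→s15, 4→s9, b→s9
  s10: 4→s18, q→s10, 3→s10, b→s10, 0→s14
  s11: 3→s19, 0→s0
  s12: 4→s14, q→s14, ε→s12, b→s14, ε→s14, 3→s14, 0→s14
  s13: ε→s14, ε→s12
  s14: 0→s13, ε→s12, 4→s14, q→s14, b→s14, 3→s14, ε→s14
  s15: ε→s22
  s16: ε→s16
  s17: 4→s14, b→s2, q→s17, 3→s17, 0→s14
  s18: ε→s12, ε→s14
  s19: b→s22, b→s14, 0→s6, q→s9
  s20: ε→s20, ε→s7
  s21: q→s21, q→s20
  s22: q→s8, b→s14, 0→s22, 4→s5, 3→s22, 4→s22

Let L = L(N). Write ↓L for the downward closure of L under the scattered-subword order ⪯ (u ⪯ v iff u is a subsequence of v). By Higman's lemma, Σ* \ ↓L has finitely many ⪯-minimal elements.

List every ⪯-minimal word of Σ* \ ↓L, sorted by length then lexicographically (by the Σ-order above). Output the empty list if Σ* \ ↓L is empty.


|Q|=23, |F|=7, |δ|=74 (18 ε).
min D↑ (7 st, q0=0, F={3}): 0:0→1,b→0,q→2,3→0,4→0 1:0→1,b→3,q→4,3→1,4→1 2:0→3,b→2,q→5,3→2,4→2 3:0→3,b→3,q→3,3→3,4→3 4:0→3,b→3,q→6,3→4,4→4 5:0→3,b→5,q→5,3→5,4→3 6:0→3,b→3,q→6,3→6,4→3.
'0b': run [15, 11, 4] end={s12,s13,s14,s2} — reject; 2/2 del acc.
'q0': run [15, 11, 3] end={s12,s13,s14} ∉↓L; 2/2 del acc.
'qq4': |S_i|=[15, 11, 7, 4] end={s12,s13,s14,s18} rej; 3/3 del acc.
3 obstructions.

Antichain: [0b, q0, qq4].


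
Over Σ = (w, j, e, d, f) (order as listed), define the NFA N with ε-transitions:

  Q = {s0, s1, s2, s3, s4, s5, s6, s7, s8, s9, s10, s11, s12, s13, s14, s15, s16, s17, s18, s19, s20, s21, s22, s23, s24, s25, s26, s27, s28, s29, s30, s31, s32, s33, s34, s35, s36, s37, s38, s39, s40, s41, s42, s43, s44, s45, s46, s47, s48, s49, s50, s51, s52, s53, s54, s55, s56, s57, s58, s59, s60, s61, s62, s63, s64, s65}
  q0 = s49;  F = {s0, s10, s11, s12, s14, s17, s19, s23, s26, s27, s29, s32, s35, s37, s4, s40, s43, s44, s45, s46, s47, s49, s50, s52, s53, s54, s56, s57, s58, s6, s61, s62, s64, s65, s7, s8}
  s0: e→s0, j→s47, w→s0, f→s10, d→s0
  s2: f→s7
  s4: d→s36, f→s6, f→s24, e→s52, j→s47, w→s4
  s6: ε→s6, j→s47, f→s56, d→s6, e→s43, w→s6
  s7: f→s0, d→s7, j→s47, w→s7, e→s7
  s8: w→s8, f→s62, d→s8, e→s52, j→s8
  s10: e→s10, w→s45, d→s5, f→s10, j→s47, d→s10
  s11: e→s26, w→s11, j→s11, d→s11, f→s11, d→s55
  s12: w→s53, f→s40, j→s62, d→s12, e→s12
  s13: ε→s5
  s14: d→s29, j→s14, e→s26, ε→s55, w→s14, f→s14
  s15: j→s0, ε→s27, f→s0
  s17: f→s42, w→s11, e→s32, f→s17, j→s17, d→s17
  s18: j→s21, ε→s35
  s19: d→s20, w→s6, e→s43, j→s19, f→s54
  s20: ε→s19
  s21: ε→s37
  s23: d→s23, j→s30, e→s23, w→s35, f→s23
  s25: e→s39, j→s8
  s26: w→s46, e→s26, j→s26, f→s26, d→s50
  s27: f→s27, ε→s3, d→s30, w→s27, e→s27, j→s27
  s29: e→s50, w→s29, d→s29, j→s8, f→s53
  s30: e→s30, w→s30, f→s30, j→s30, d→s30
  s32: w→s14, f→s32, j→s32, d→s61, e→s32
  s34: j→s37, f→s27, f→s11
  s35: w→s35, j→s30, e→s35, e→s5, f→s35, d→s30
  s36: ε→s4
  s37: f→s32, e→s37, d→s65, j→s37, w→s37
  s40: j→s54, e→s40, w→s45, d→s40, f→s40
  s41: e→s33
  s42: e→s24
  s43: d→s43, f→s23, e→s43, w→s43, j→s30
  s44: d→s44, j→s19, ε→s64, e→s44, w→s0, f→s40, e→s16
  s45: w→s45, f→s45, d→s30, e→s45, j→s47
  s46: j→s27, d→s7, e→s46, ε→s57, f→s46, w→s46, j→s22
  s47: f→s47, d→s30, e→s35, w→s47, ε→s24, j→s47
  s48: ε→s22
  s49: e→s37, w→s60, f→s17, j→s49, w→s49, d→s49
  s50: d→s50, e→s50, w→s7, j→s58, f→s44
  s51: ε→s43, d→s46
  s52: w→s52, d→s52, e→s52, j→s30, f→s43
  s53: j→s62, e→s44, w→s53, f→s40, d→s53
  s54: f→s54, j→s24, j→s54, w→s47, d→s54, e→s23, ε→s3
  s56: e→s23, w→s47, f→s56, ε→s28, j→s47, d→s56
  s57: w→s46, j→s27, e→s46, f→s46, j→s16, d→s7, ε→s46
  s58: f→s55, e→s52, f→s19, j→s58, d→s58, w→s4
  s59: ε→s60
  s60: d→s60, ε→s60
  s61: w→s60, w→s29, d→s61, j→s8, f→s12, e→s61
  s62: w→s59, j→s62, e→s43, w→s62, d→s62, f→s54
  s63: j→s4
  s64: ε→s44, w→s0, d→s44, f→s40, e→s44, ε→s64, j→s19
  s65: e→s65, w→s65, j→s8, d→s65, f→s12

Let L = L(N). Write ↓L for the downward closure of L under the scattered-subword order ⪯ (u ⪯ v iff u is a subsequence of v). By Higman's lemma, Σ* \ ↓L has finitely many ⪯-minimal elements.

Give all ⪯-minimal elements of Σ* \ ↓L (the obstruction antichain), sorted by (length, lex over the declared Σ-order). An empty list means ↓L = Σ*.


|Q|=66, |F|=36, |δ|=233 (21 ε).
min D↑ (35 st, q0=0, F={18}): 0:w→0,j→0,e→1,d→0,f→2 1:w→1,j→1,e→1,d→3,f→4 2:w→5,j→2,e→4,d→2,f→2 3:w→3,j→6,e→3,d→3,f→7 4:w→8,j→4,e→4,d→9,f→4 5:w→5,j→5,e→10,d→5,f→5 6:w→6,j→6,e→11,d→6,f→12 7:w→13,j→12,e→7,d→7,f→14 8:w→8,j→8,e→10,d→15,f→8 9:w→15,j→6,e→9,d→9,f→7 10:w→16,j→10,e→10,d→17,f→10 11:w→11,j→18,e→11,d→11,f→19 12:w→12,j→12,e→19,d→12,f→20 13:w→13,j→12,e→21,d→13,f→14 14:w→22,j→20,e→14,d→14,f→14 15:w→15,j→6,e→17,d→15,f→13 16:w→16,j→23,e→16,d→24,f→16 17:w→24,j→25,e→17,d→17,f→21 18:w→18,j→18,e→18,d→18,f→18 19:w→19,j→18,e→19,d→19,f→26 20:w→27,j→20,e→26,d→20,f→20 21:w→28,j→29,e→21,d→21,f→14 22:w→22,j→27,e→22,d→18,f→22 23:w→23,j→23,e→23,d→18,f→23 24:w→24,j→27,e→24,d→24,f→28 25:w→30,j→25,e→11,d→25,f→29 26:w→31,j→18,e→26,d→26,f→26 27:w→27,j→27,e→31,d→18,f→27 28:w→28,j→27,e→28,d→28,f→32 29:w→33,j→29,e→19,d→29,f→20 30:w→30,j→27,e→11,d→30,f→33 31:w→31,j→18,e→31,d→18,f→31 32:w→22,j→27,e→32,d→32,f→32 33:w→33,j→27,e→19,d→33,f→34 34:w→27,j→27,e→26,d→34,f→34.
'edjej': run [49, 45, 37, 23, 6, 1] end={s30} — reject; 5/5 del acc.
'edffwd': |S_i|=[49, 45, 37, 27, 13, 6, 1] end={s30} rej; 6/6 single-dels accept.
'fwewjd': N↓-sim [49, 46, 41, 33, 23, 9, 1] end={s30} — reject; 6/6 deletions ∈↓L.
3 words, ⪯-incomp.

Antichain: [edjej, edffwd, fwewjd].


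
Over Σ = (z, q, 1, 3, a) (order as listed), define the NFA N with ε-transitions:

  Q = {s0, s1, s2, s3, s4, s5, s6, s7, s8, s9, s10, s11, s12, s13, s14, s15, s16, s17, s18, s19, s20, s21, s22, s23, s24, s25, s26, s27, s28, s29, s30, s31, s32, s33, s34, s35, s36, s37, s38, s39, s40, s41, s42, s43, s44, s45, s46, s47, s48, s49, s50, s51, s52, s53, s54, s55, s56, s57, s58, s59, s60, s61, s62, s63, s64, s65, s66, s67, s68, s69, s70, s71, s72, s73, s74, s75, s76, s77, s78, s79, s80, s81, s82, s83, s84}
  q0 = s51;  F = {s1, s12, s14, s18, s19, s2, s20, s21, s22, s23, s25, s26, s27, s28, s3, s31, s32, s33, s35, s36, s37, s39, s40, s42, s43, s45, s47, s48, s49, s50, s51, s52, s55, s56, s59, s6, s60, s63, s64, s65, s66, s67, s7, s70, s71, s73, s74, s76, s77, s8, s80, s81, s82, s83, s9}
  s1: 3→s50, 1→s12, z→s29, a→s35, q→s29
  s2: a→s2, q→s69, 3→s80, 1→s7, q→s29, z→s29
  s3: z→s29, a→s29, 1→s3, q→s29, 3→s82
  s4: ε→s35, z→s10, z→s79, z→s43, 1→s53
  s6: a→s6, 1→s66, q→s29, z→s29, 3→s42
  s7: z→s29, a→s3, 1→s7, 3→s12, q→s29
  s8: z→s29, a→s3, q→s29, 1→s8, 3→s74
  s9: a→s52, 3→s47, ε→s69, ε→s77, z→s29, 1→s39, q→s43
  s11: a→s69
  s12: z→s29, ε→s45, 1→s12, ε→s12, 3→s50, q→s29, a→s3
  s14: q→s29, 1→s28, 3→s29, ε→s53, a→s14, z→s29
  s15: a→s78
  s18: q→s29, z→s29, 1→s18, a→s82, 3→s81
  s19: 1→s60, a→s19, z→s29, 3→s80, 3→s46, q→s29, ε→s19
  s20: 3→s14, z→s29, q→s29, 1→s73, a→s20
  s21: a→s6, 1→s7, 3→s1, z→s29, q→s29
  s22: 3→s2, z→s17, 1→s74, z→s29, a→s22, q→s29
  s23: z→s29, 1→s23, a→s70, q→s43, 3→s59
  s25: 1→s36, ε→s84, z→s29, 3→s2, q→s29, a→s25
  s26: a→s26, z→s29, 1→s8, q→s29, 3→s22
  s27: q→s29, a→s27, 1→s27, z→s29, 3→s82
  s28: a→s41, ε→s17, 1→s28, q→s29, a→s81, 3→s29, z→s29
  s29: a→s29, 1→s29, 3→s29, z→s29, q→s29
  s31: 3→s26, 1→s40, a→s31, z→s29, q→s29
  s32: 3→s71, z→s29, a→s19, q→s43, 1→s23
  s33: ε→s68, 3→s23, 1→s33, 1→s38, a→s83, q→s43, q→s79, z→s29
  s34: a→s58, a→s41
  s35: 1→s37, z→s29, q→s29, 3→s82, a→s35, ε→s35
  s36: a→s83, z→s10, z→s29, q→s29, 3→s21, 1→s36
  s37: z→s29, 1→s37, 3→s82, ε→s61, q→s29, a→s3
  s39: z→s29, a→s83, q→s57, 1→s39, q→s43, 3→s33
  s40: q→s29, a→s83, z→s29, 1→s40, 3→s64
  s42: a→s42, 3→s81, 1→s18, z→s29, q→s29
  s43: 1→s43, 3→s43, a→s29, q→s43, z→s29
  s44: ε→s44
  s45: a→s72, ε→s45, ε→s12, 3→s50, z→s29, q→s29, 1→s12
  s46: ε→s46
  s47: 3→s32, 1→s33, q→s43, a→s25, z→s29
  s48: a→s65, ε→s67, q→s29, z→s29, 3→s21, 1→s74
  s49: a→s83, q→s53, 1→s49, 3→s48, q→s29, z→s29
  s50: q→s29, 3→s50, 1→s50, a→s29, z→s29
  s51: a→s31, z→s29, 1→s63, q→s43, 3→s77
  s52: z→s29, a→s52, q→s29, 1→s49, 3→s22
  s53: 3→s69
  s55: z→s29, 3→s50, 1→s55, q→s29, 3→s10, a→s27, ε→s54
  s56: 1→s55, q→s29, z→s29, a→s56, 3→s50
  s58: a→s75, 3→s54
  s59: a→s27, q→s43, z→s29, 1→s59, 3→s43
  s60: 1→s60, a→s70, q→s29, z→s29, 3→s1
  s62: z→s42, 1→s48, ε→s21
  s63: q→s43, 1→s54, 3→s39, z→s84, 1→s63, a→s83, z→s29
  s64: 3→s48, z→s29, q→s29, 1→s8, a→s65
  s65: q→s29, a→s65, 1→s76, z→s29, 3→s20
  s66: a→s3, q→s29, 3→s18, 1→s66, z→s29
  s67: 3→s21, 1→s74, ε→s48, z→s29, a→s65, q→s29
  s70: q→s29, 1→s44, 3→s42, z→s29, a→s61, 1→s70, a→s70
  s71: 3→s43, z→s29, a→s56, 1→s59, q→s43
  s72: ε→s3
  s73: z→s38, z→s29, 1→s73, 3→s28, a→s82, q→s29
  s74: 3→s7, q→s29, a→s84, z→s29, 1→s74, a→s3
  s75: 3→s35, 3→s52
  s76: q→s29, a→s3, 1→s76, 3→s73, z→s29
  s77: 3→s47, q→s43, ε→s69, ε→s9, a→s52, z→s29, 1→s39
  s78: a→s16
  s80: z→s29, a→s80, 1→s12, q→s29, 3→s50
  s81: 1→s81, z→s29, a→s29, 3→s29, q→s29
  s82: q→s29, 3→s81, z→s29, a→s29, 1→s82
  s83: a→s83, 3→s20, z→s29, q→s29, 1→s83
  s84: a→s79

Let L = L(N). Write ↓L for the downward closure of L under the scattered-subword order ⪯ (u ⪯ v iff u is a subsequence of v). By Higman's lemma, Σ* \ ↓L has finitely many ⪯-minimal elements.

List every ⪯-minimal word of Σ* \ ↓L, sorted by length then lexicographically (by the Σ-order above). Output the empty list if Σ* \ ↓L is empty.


|Q|=85, |F|=55, |δ|=336 (23 ε).
min D↑ (53 st, q0=0, F={1}): 0:z→1,q→2,1→3,3→4,a→5 1:z→1,q→1,1→1,3→1,a→1 2:z→1,q→2,1→2,3→2,a→1 3:z→1,q→2,1→3,3→6,a→7 4:z→1,q→2,1→6,3→8,a→9 5:z→1,q→1,1→10,3→11,a→5 6:z→1,q→2,1→6,3→12,a→7 7:z→1,q→1,1→7,3→13,a→7 8:z→1,q→2,1→12,3→14,a→15 9:z→1,q→1,1→16,3→17,a→9 10:z→1,q→1,1→10,3→18,a→7 11:z→1,q→1,1→19,3→17,a→11 12:z→1,q→2,1→12,3→20,a→7 13:z→1,q→1,1→21,3→22,a→13 14:z→1,q→2,1→20,3→23,a→24 15:z→1,q→1,1→25,3→26,a→15 16:z→1,q→1,1→16,3→27,a→7 17:z→1,q→1,1→28,3→26,a→17 18:z→1,q→1,1→19,3→27,a→29 19:z→1,q→1,1→19,3→28,a→30 20:z→1,q→2,1→20,3→31,a→32 21:z→1,q→1,1→21,3→33,a→34 22:z→1,q→1,1→33,3→1,a→22 23:z→1,q→2,1→31,3→2,a→35 24:z→1,q→1,1→36,3→37,a→24 25:z→1,q→1,1→25,3→38,a→7 26:z→1,q→1,1→39,3→37,a→26 27:z→1,q→1,1→28,3→38,a→29 28:z→1,q→1,1→28,3→39,a→30 29:z→1,q→1,1→40,3→13,a→29 30:z→1,q→1,1→30,3→34,a→1 31:z→1,q→2,1→31,3→2,a→41 32:z→1,q→1,1→32,3→42,a→32 33:z→1,q→1,1→33,3→1,a→43 34:z→1,q→1,1→34,3→43,a→1 35:z→1,q→1,1→44,3→45,a→35 36:z→1,q→1,1→36,3→46,a→32 37:z→1,q→1,1→47,3→45,a→37 38:z→1,q→1,1→39,3→46,a→48 39:z→1,q→1,1→39,3→47,a→30 40:z→1,q→1,1→40,3→21,a→30 41:z→1,q→1,1→41,3→34,a→41 42:z→1,q→1,1→49,3→43,a→42 43:z→1,q→1,1→43,3→1,a→1 44:z→1,q→1,1→44,3→45,a→41 45:z→1,q→1,1→45,3→45,a→1 46:z→1,q→1,1→47,3→45,a→50 47:z→1,q→1,1→47,3→45,a→30 48:z→1,q→1,1→51,3→42,a→48 49:z→1,q→1,1→49,3→43,a→34 50:z→1,q→1,1→52,3→34,a→50 51:z→1,q→1,1→51,3→49,a→30 52:z→1,q→1,1→52,3→34,a→30 (ε-aug+det+¬).
'z': run [71, 6] end={s10,s17,s29,s38,s79,s84} — reject; 1/1 deletions ∈↓L.
'qa': run [71, 6, 1] end={s29} rej; 2/2 deletions ∈↓L.
'aq': run [71, 57, 3] end={s29,s53,s69} rej; 2/2 single-dels accept.
'1a333': |S_i|=[71, 55, 29, 14, 8, 2] end={s29,s69} rej; 5/5 del acc.
'a31aa': run [71, 57, 42, 23, 8, 2] end={s29,s79} rej; 5/5 single-dels accept.
'33333a': run [71, 67, 58, 44, 30, 7, 1] end={s29} — reject; 6/6 del acc.
6 minimals (antichain).

min(Σ*\↓L) = [z, qa, aq, 1a333, a31aa, 33333a].


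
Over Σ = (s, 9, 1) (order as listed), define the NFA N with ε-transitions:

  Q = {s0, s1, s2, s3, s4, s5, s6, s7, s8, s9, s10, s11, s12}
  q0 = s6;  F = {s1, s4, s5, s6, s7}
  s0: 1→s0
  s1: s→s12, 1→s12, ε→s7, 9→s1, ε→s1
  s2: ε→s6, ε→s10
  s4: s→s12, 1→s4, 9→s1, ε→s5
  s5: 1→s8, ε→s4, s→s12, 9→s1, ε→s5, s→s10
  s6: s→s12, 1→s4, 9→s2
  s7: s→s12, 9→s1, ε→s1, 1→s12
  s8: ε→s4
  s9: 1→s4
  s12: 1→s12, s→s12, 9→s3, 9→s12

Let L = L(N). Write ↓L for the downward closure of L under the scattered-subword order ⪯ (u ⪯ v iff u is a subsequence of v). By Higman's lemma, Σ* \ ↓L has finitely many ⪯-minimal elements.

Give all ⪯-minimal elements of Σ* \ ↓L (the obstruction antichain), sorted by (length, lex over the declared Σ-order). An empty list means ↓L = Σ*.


|Q|=13, |F|=5, |δ|=31 (9 ε).
min D↑ (4 st, q0=0, F={1}): 0:s→1,9→0,1→2 1:s→1,9→1,1→1 2:s→1,9→3,1→2 3:s→1,9→3,1→1 [Hopcroft].
's': N↓-sim [10, 3] end={s10,s12,s3} rej; 1/1 del acc.
'191': N↓-sim [10, 8, 4, 2] end={s12,s3} ∉↓L; 3/3 del acc.
2 words, ⪯-incomp.

min(Σ*\↓L) = [s, 191].


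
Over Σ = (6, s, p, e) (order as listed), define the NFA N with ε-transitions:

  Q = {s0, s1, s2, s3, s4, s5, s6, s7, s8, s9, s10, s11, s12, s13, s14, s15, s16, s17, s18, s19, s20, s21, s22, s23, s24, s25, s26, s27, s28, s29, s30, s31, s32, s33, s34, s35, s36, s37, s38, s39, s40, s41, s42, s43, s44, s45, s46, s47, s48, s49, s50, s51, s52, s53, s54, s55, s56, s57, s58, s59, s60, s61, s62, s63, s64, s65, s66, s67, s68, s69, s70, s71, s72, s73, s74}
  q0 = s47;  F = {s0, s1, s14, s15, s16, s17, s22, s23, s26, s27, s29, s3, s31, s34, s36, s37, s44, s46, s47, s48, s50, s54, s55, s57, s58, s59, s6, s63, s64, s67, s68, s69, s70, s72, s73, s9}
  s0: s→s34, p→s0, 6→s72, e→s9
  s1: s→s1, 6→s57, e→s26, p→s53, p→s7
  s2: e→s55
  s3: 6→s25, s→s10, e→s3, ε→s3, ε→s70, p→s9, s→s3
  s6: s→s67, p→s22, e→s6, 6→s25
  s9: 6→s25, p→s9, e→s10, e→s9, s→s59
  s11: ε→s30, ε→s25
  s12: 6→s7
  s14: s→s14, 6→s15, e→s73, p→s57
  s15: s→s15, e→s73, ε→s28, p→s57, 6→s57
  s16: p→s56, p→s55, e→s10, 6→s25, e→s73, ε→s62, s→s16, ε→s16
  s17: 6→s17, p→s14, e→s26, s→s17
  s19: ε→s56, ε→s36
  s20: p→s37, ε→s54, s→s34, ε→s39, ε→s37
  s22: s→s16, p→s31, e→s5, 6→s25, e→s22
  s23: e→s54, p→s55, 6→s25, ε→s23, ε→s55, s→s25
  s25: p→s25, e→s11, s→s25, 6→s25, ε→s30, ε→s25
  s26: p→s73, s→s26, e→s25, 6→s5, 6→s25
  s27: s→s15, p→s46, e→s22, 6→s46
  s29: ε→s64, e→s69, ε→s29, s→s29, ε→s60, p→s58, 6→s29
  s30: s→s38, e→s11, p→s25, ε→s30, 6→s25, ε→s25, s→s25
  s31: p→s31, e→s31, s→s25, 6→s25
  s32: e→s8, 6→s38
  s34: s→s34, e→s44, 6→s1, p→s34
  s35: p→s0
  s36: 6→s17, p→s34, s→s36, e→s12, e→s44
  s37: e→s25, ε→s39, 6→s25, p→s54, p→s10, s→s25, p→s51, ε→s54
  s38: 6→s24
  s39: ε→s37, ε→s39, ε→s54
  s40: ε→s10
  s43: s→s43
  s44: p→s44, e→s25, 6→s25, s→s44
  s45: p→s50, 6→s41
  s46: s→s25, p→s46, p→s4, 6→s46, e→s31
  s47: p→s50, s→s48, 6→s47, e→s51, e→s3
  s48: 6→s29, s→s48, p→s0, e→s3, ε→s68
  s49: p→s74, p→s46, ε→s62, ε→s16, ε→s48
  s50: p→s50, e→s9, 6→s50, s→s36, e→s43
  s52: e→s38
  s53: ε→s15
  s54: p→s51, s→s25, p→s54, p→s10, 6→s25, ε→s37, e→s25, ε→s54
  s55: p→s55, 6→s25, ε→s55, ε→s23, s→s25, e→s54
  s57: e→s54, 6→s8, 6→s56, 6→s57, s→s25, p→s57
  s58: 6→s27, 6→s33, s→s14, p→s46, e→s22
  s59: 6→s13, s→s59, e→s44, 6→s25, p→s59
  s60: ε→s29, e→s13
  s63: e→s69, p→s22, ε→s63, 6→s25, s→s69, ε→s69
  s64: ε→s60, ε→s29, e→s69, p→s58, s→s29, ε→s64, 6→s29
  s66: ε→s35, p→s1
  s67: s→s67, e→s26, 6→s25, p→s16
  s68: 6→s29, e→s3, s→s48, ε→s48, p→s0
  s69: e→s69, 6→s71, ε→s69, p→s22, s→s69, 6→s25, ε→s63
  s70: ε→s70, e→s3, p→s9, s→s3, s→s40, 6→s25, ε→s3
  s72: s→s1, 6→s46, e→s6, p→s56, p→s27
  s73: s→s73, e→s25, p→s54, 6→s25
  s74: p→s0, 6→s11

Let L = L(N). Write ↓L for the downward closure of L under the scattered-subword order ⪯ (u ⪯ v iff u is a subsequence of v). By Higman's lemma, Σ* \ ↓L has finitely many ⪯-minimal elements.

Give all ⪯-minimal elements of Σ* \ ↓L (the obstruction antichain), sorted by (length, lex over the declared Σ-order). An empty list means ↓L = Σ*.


Antichain: [e6, psee, s6pps, sp66s].

|Q|=75, |F|=36, |δ|=241 (48 ε).
min D↑ (31 st, q0=0, F={8}): 0:6→0,s→1,p→2,e→3 1:6→4,s→1,p→5,e→3 2:6→2,s→6,p→2,e→7 3:6→8,s→3,p→7,e→3 4:6→4,s→4,p→9,e→10 5:6→11,s→12,p→5,e→7 6:6→13,s→6,p→12,e→14 7:6→8,s→15,p→7,e→7 8:6→8,s→8,p→8,e→8 9:6→16,s→17,p→18,e→19 10:6→8,s→10,p→19,e→10 11:6→18,s→20,p→16,e→21 12:6→20,s→12,p→12,e→14 13:6→13,s→13,p→17,e→22 14:6→8,s→14,p→14,e→8 15:6→8,s→15,p→15,e→14 16:6→18,s→23,p→18,e→19 17:6→23,s→17,p→24,e→25 18:6→18,s→8,p→18,e→26 19:6→8,s→27,p→26,e→19 20:6→24,s→20,p→23,e→22 21:6→8,s→28,p→19,e→21 22:6→8,s→22,p→25,e→8 23:6→24,s→23,p→24,e→25 24:6→24,s→8,p→24,e→29 25:6→8,s→25,p→29,e→8 26:6→8,s→8,p→26,e→26 27:6→8,s→27,p→30,e→25 28:6→8,s→28,p→27,e→22 29:6→8,s→8,p→29,e→8 30:6→8,s→8,p→30,e→29.
'e6': |S_i|=[59, 35, 9] end={s11,s13,s24,s25,s30,s38,s5,s7,s71} — reject; 2/2 del acc.
'psee': N↓-sim [59, 47, 35, 16, 5] end={s11,s24,s25,s30,s38} rej; 4/4 single-dels accept.
's6pps': |S_i|=[59, 57, 44, 31, 18, 5] end={s11,s24,s25,s30,s38} rej; 5/5 del acc.
'sp66s': N↓-sim [59, 57, 42, 35, 17, 5] end={s11,s24,s25,s30,s38} ∉↓L; 5/5 single-dels accept.
4 words, ⪯-incomp.


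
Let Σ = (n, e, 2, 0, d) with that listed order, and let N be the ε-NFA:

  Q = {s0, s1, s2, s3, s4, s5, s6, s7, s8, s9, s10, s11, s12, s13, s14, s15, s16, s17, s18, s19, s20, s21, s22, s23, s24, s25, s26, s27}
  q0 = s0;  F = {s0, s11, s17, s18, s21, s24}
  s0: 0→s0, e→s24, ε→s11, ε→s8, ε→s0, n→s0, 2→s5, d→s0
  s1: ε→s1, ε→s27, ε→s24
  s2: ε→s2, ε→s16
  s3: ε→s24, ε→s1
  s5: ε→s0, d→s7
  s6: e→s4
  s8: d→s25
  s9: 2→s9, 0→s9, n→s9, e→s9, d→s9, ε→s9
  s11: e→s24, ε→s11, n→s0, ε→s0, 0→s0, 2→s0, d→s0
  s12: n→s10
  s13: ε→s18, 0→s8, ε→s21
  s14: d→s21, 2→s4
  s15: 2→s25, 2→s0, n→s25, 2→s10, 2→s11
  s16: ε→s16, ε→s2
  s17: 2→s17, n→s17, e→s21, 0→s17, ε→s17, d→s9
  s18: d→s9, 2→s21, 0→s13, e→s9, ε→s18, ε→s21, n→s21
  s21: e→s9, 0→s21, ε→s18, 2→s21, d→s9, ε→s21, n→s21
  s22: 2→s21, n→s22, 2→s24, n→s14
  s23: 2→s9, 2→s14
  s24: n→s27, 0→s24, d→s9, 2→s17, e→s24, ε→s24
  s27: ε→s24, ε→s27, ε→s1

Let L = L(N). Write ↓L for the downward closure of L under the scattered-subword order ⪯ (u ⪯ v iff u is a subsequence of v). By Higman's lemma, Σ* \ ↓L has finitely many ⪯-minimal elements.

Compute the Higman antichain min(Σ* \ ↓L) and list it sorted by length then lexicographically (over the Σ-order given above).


|Q|=28, |F|=6, |δ|=80 (27 ε).
min D↑ (5 st, q0=0, F={3}): 0:n→0,e→1,2→0,0→0,d→0 1:n→1,e→1,2→2,0→1,d→3 2:n→2,e→4,2→2,0→2,d→3 3:n→3,e→3,2→3,0→3,d→3 4:n→4,e→3,2→4,0→4,d→3.
'ed': run [14, 10, 2] end={s25,s9} ∉↓L; 2/2 del acc.
'e2ee': |S_i|=[14, 10, 7, 6, 1] end={s9} — reject; 4/4 single-dels accept.
2 minimals (antichain).

min(Σ*\↓L) = [ed, e2ee].


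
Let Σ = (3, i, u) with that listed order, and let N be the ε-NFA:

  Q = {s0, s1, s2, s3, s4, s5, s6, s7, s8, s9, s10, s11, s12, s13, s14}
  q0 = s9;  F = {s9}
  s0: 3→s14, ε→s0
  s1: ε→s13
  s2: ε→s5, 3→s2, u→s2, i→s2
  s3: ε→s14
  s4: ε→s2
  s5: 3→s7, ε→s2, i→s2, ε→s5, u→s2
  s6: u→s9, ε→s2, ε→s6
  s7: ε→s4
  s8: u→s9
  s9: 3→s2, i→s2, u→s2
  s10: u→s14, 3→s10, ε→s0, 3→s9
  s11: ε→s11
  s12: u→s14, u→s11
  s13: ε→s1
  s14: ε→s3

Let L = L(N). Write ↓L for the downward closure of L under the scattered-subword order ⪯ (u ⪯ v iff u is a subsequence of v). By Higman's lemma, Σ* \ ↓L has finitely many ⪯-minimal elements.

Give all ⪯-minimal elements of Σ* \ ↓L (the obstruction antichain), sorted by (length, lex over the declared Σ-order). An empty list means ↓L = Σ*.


|Q|=15, |F|=1, |δ|=31 (14 ε).
min D↑ (2 st, q0=0, F={1}): 0:3→1,i→1,u→1 1:3→1,i→1,u→1.
'3': |S_i|=[5, 4] end={s2,s4,s5,s7} ∉↓L; 1/1 deletions ∈↓L.
'i': |S_i|=[5, 4] end={s2,s4,s5,s7} rej; 1/1 single-dels accept.
'u': run [5, 4] end={s2,s4,s5,s7} rej; 1/1 del acc.
3 words, ⪯-incomp.

Antichain: [3, i, u].


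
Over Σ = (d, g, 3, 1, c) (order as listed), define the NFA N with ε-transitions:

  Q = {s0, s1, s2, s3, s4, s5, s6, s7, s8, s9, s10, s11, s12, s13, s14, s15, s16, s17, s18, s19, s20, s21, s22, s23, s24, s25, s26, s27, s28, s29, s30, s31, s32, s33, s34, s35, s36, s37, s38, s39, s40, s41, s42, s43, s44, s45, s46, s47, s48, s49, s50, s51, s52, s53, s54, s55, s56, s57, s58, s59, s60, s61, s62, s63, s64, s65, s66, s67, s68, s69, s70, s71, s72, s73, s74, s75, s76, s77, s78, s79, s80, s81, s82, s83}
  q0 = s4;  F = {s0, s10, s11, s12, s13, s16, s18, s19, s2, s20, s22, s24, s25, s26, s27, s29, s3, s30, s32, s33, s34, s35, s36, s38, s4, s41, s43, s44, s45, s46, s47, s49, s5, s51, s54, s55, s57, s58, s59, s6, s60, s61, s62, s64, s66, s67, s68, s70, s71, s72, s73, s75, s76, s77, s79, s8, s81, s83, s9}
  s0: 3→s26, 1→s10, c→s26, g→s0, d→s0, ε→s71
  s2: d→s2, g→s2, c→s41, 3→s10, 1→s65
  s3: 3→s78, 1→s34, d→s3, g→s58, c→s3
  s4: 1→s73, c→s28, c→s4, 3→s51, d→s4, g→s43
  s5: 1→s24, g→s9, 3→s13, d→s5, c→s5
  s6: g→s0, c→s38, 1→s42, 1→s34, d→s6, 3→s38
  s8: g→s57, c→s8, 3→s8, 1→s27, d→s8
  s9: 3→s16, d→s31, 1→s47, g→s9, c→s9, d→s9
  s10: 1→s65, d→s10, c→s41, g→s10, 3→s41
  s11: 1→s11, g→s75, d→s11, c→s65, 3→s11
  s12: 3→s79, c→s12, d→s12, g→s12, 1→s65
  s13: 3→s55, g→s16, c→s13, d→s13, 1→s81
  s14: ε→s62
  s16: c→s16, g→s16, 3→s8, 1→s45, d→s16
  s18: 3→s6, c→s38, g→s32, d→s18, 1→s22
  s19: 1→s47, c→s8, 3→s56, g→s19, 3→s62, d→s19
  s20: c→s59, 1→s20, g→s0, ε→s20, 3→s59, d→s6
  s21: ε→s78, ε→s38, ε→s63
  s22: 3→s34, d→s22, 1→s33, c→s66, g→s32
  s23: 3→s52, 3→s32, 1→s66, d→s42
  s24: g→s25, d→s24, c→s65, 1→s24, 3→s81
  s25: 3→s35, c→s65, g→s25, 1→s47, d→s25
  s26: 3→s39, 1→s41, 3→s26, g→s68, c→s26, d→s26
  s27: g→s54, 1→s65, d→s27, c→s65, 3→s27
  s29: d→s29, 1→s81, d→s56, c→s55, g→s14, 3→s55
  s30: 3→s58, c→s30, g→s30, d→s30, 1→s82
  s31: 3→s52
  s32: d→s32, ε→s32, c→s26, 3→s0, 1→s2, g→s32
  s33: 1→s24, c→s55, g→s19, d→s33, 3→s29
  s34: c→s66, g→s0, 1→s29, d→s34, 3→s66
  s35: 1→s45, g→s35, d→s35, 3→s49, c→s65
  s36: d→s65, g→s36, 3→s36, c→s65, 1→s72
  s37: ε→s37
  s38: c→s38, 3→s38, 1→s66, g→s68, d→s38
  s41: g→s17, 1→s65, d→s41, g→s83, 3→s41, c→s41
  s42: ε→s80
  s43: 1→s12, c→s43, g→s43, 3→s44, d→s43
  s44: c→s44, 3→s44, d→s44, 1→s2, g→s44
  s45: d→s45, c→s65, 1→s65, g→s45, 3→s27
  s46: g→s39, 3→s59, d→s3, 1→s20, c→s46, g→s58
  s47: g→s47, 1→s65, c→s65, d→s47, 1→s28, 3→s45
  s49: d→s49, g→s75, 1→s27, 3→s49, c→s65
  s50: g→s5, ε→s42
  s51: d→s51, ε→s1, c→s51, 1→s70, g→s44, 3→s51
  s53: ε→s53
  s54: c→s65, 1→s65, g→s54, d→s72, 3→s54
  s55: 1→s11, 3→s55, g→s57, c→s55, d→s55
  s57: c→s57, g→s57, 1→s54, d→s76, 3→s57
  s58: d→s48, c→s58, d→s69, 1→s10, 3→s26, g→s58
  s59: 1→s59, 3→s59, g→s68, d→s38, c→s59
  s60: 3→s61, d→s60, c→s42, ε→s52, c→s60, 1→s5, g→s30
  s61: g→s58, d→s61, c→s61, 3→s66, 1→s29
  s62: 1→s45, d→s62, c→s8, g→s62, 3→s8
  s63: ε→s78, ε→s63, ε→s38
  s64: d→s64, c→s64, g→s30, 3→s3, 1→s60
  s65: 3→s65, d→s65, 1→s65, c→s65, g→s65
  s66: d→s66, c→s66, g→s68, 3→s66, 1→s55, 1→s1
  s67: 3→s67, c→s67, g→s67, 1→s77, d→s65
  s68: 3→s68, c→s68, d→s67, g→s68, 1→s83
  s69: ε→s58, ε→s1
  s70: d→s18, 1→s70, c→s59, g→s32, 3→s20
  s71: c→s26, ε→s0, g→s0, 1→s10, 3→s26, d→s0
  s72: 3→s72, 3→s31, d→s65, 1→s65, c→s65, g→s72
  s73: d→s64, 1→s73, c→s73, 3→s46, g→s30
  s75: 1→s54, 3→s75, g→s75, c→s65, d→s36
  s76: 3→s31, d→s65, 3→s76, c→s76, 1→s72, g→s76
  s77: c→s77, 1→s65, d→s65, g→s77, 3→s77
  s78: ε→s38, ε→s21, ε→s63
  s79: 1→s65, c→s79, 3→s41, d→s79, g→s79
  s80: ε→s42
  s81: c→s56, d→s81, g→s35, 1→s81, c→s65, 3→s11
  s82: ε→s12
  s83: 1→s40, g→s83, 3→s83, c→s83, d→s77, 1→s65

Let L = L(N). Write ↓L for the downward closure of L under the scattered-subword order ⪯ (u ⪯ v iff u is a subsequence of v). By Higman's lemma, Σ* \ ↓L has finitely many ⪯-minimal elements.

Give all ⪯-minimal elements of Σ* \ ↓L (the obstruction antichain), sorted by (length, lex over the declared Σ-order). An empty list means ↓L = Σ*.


|Q|=84, |F|=59, |δ|=346 (24 ε).
min D↑ (59 st, q0=0, F={12}): 0:d→0,g→1,3→2,1→3,c→0 1:d→1,g→1,3→4,1→5,c→1 2:d→2,g→4,3→2,1→6,c→2 3:d→7,g→8,3→9,1→3,c→3 4:d→4,g→4,3→4,1→10,c→4 5:d→5,g→5,3→11,1→12,c→5 6:d→13,g→14,3→15,1→6,c→16 7:d→7,g→8,3→17,1→18,c→7 8:d→8,g→8,3→19,1→5,c→8 9:d→17,g→19,3→16,1→15,c→9 10:d→10,g→10,3→20,1→12,c→21 11:d→11,g→11,3→21,1→12,c→11 12:d→12,g→12,3→12,1→12,c→12 13:d→13,g→14,3→22,1→23,c→24 14:d→14,g→14,3→25,1→10,c→26 15:d→22,g→25,3→16,1→15,c→16 16:d→24,g→27,3→16,1→16,c→16 17:d→17,g→19,3→24,1→28,c→17 18:d→18,g→8,3→29,1→30,c→18 19:d→19,g→19,3→26,1→20,c→19 20:d→20,g→20,3→21,1→12,c→21 21:d→21,g→31,3→21,1→12,c→21 22:d→22,g→25,3→24,1→28,c→24 23:d→23,g→14,3→28,1→32,c→33 24:d→24,g→27,3→24,1→33,c→24 25:d→25,g→25,3→26,1→20,c→26 26:d→26,g→27,3→26,1→21,c→26 27:d→34,g→27,3→27,1→31,c→27 28:d→28,g→25,3→33,1→35,c→33 29:d→29,g→19,3→33,1→35,c→29 30:d→30,g→36,3→37,1→38,c→30 31:d→39,g→31,3→31,1→12,c→31 32:d→32,g→40,3→35,1→38,c→41 33:d→33,g→27,3→33,1→41,c→33 34:d→12,g→34,3→34,1→39,c→34 35:d→35,g→42,3→41,1→43,c→41 36:d→36,g→36,3→44,1→45,c→36 37:d→37,g→44,3→41,1→43,c→37 38:d→38,g→46,3→43,1→38,c→12 39:d→12,g→39,3→39,1→12,c→39 40:d→40,g→40,3→42,1→45,c→47 41:d→41,g→48,3→41,1→49,c→41 42:d→42,g→42,3→47,1→50,c→47 43:d→43,g→51,3→49,1→43,c→12 44:d→44,g→44,3→47,1→50,c→44 45:d→45,g→45,3→50,1→12,c→12 46:d→46,g→46,3→51,1→45,c→12 47:d→47,g→48,3→47,1→52,c→47 48:d→53,g→48,3→48,1→54,c→48 49:d→49,g→55,3→49,1→49,c→12 50:d→50,g→50,3→52,1→12,c→12 51:d→51,g→51,3→56,1→50,c→12 52:d→52,g→54,3→52,1→12,c→12 53:d→12,g→53,3→53,1→57,c→53 54:d→57,g→54,3→54,1→12,c→12 55:d→58,g→55,3→55,1→54,c→12 56:d→56,g→55,3→56,1→52,c→12 57:d→12,g→57,3→57,1→12,c→12 58:d→12,g→58,3→58,1→57,c→12 [Hopcroft].
'g11': N↓-sim [77, 47, 19, 3] end={s28,s40,s65} rej; 3/3 del acc.
'31cgdd': N↓-sim [77, 67, 53, 27, 15, 8, 1] end={s65} ∉↓L; 6/6 del acc.
'1d111c': run [77, 73, 68, 60, 42, 19, 2] end={s56,s65} — reject; 6/6 del acc.
'133gdd': run [77, 73, 54, 30, 15, 8, 1] end={s65} — reject; 6/6 deletions ∈↓L.
4 obstructions.

Antichain: [g11, 31cgdd, 1d111c, 133gdd].


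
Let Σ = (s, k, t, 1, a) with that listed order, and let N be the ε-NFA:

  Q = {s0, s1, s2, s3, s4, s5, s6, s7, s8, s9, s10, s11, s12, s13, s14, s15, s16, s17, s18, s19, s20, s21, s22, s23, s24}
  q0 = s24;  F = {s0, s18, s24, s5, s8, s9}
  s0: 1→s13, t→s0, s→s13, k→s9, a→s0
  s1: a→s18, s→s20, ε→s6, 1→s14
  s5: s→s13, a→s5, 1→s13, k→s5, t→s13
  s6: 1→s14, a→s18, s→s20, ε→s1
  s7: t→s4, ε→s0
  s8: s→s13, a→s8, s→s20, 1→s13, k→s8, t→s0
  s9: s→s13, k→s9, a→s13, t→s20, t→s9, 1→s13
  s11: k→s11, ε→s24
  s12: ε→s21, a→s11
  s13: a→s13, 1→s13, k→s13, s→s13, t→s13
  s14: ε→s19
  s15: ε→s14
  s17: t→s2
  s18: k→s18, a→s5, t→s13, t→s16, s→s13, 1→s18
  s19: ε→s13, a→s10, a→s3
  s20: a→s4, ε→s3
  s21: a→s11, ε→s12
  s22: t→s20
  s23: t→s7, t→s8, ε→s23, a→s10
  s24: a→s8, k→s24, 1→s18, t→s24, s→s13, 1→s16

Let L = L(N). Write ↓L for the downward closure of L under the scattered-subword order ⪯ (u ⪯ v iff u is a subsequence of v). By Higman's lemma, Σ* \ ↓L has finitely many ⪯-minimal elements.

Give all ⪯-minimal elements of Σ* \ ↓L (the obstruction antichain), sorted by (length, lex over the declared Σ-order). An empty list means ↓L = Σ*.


|Q|=25, |F|=6, |δ|=68 (11 ε).
min D↑ (7 st, q0=0, F={1}): 0:s→1,k→0,t→0,1→2,a→3 1:s→1,k→1,t→1,1→1,a→1 2:s→1,k→2,t→1,1→2,a→4 3:s→1,k→3,t→5,1→1,a→3 4:s→1,k→4,t→1,1→1,a→4 5:s→1,k→6,t→5,1→1,a→5 6:s→1,k→6,t→6,1→1,a→1 (ε-aug+det+¬).
's': run [11, 4] end={s13,s20,s3,s4} ∉↓L; 1/1 del acc.
'1t': N↓-sim [11, 4, 2] end={s13,s16} — reject; 2/2 deletions ∈↓L.
'a1': N↓-sim [11, 8, 1] end={s13} rej; 2/2 deletions ∈↓L.
'atka': run [11, 8, 6, 5, 2] end={s13,s4} — reject; 4/4 del acc.
4 minimals (antichain).

Antichain: [s, 1t, a1, atka].
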